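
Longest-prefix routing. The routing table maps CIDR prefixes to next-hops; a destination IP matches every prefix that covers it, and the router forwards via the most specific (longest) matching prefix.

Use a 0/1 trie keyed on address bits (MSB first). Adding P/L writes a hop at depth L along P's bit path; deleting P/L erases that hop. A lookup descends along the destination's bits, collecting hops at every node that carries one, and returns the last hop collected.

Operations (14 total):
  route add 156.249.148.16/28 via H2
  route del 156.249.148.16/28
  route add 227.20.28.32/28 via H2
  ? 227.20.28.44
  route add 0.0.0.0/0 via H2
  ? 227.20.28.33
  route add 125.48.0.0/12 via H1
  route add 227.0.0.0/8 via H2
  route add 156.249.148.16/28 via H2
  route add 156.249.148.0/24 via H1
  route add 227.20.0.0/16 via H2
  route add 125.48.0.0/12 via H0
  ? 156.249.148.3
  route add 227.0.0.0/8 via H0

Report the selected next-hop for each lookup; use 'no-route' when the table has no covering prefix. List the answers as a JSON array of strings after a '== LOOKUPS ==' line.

Apply in order:
  + 156.249.148.16/28 (H2) depth=28
  del 156.249.148.16/28 (clear depth 28)
  + 227.20.28.32/28 (H2) depth=28
  ? 227.20.28.44  path d0:-→d1:-→d2:-→d3:-→d4:-→d5:-→d6:-→d7:-→d8:-→d9:-→d10:-→d11:-→d12:-→d13:-→d14:-→d15:-→d16:-→d17:-→d18:-→d19:-→d20:-→d21:-→d22:-→d23:-→d24:-→d25:-→d26:-→d27:-→d28:H2  best=H2
  + 0.0.0.0/0 (H2) depth=0
  ? 227.20.28.33  path d0:H2→d1:-→d2:-→d3:-→d4:-→d5:-→d6:-→d7:-→d8:-→d9:-→d10:-→d11:-→d12:-→d13:-→d14:-→d15:-→d16:-→d17:-→d18:-→d19:-→d20:-→d21:-→d22:-→d23:-→d24:-→d25:-→d26:-→d27:-→d28:H2  best=H2
  + 125.48.0.0/12 (H1) depth=12
  + 227.0.0.0/8 (H2) depth=8
  + 156.249.148.16/28 (H2) depth=28
  + 156.249.148.0/24 (H1) depth=24
  + 227.20.0.0/16 (H2) depth=16
  + 125.48.0.0/12 (H0) depth=12
  ? 156.249.148.3  path d0:H2→d1:-→d2:-→d3:-→d4:-→d5:-→d6:-→d7:-→d8:-→d9:-→d10:-→d11:-→d12:-→d13:-→d14:-→d15:-→d16:-→d17:-→d18:-→d19:-→d20:-→d21:-→d22:-→d23:-→d24:H1→d25:-→d26:-→d27:-  best=H1
  + 227.0.0.0/8 (H0) depth=8

== LOOKUPS ==
["H2","H2","H1"]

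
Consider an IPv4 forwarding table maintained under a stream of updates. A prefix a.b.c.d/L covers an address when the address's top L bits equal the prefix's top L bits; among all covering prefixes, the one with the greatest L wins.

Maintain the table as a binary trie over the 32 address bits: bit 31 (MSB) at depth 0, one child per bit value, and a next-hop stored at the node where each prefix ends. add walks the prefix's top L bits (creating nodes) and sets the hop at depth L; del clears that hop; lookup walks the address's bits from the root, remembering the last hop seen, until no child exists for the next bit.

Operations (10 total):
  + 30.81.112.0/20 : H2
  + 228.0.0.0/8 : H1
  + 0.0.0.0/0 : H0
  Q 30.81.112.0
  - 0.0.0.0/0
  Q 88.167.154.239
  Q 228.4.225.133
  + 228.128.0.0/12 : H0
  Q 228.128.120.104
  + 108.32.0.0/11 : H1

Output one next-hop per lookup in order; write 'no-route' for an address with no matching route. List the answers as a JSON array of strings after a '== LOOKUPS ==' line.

Trace:
  add 30.81.112.0/20 -> H2 at depth 20
  add 228.0.0.0/8 -> H1 at depth 8
  add 0.0.0.0/0 -> H0 at depth 0
  lookup 30.81.112.0: bits 00011110010100010111 walk d0:H0→d1:-→d2:-→d3:-→d4:-→d5:-→d6:-→d7:-→d8:-→d9:-→d10:-→d11:-→d12:-→d13:-→d14:-→d15:-→d16:-→d17:-→d18:-→d19:-→d20:H2 -> H2
  del 0.0.0.0/0 (clear depth 0)
  lookup 88.167.154.239: bits 0 walk d0:-→d1:- -> no-route
  lookup 228.4.225.133: bits 11100100 walk d0:-→d1:-→d2:-→d3:-→d4:-→d5:-→d6:-→d7:-→d8:H1 -> H1
  add 228.128.0.0/12 -> H0 at depth 12
  lookup 228.128.120.104: bits 111001001000 walk d0:-→d1:-→d2:-→d3:-→d4:-→d5:-→d6:-→d7:-→d8:H1→d9:-→d10:-→d11:-→d12:H0 -> H0
  add 108.32.0.0/11 -> H1 at depth 11

== LOOKUPS ==
["H2","no-route","H1","H0"]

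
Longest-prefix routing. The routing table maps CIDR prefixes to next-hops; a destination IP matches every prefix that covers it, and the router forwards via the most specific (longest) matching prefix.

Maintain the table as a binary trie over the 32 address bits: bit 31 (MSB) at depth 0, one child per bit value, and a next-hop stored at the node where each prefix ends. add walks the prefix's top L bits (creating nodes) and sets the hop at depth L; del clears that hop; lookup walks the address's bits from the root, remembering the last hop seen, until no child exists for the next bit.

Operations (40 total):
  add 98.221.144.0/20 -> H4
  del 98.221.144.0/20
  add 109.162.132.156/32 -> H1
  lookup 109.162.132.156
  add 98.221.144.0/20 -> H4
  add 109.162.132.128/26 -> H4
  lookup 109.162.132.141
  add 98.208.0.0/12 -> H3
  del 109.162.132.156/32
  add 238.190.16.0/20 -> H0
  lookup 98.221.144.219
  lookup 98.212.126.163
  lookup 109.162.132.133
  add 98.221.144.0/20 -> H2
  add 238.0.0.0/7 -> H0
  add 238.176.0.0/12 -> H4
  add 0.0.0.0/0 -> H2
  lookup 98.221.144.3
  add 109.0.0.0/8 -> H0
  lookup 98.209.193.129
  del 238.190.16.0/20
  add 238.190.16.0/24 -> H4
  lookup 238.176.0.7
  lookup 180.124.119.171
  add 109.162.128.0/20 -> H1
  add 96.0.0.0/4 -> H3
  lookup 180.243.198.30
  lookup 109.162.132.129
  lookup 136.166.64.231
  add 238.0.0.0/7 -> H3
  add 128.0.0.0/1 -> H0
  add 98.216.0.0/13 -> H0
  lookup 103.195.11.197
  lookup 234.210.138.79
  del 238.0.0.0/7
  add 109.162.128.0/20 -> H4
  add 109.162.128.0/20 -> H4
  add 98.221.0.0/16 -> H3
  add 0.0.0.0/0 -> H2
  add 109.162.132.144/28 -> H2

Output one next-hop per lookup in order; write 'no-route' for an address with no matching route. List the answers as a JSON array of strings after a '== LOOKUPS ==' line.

Apply in order:
  + 98.221.144.0/20 (H4) depth=20
  del 98.221.144.0/20 (clear depth 20)
  + 109.162.132.156/32 (H1) depth=32
  lookup 109.162.132.156: bits 01101101101000101000010010011100 walk d0:-→d1:-→d2:-→d3:-→d4:-→d5:-→d6:-→d7:-→d8:-→d9:-→d10:-→d11:-→d12:-→d13:-→d14:-→d15:-→d16:-→d17:-→d18:-→d19:-→d20:-→d21:-→d22:-→d23:-→d24:-→d25:-→d26:-→d27:-→d28:-→d29:-→d30:-→d31:-→d32:H1 -> H1
  + 98.221.144.0/20 (H4) depth=20
  + 109.162.132.128/26 (H4) depth=26
  lookup 109.162.132.141: bits 011011011010001010000100100 walk d0:-→d1:-→d2:-→d3:-→d4:-→d5:-→d6:-→d7:-→d8:-→d9:-→d10:-→d11:-→d12:-→d13:-→d14:-→d15:-→d16:-→d17:-→d18:-→d19:-→d20:-→d21:-→d22:-→d23:-→d24:-→d25:-→d26:H4→d27:- -> H4
  + 98.208.0.0/12 (H3) depth=12
  del 109.162.132.156/32 (clear depth 32)
  + 238.190.16.0/20 (H0) depth=20
  lookup 98.221.144.219: bits 01100010110111011001 walk d0:-→d1:-→d2:-→d3:-→d4:-→d5:-→d6:-→d7:-→d8:-→d9:-→d10:-→d11:-→d12:H3→d13:-→d14:-→d15:-→d16:-→d17:-→d18:-→d19:-→d20:H4 -> H4
  lookup 98.212.126.163: bits 011000101101 walk d0:-→d1:-→d2:-→d3:-→d4:-→d5:-→d6:-→d7:-→d8:-→d9:-→d10:-→d11:-→d12:H3 -> H3
  lookup 109.162.132.133: bits 011011011010001010000100100 walk d0:-→d1:-→d2:-→d3:-→d4:-→d5:-→d6:-→d7:-→d8:-→d9:-→d10:-→d11:-→d12:-→d13:-→d14:-→d15:-→d16:-→d17:-→d18:-→d19:-→d20:-→d21:-→d22:-→d23:-→d24:-→d25:-→d26:H4→d27:- -> H4
  + 98.221.144.0/20 (H2) depth=20
  + 238.0.0.0/7 (H0) depth=7
  + 238.176.0.0/12 (H4) depth=12
  + 0.0.0.0/0 (H2) depth=0
  lookup 98.221.144.3: bits 01100010110111011001 walk d0:H2→d1:-→d2:-→d3:-→d4:-→d5:-→d6:-→d7:-→d8:-→d9:-→d10:-→d11:-→d12:H3→d13:-→d14:-→d15:-→d16:-→d17:-→d18:-→d19:-→d20:H2 -> H2
  + 109.0.0.0/8 (H0) depth=8
  lookup 98.209.193.129: bits 011000101101 walk d0:H2→d1:-→d2:-→d3:-→d4:-→d5:-→d6:-→d7:-→d8:-→d9:-→d10:-→d11:-→d12:H3 -> H3
  del 238.190.16.0/20 (clear depth 20)
  + 238.190.16.0/24 (H4) depth=24
  lookup 238.176.0.7: bits 111011101011 walk d0:H2→d1:-→d2:-→d3:-→d4:-→d5:-→d6:-→d7:H0→d8:-→d9:-→d10:-→d11:-→d12:H4 -> H4
  lookup 180.124.119.171: bits 1 walk d0:H2→d1:- -> H2
  + 109.162.128.0/20 (H1) depth=20
  + 96.0.0.0/4 (H3) depth=4
  lookup 180.243.198.30: bits 1 walk d0:H2→d1:- -> H2
  lookup 109.162.132.129: bits 011011011010001010000100100 walk d0:H2→d1:-→d2:-→d3:-→d4:H3→d5:-→d6:-→d7:-→d8:H0→d9:-→d10:-→d11:-→d12:-→d13:-→d14:-→d15:-→d16:-→d17:-→d18:-→d19:-→d20:H1→d21:-→d22:-→d23:-→d24:-→d25:-→d26:H4→d27:- -> H4
  lookup 136.166.64.231: bits 1 walk d0:H2→d1:- -> H2
  + 238.0.0.0/7 (H3) depth=7
  + 128.0.0.0/1 (H0) depth=1
  + 98.216.0.0/13 (H0) depth=13
  lookup 103.195.11.197: bits 01100 walk d0:H2→d1:-→d2:-→d3:-→d4:H3→d5:- -> H3
  lookup 234.210.138.79: bits 11101 walk d0:H2→d1:H0→d2:-→d3:-→d4:-→d5:- -> H0
  del 238.0.0.0/7 (clear depth 7)
  + 109.162.128.0/20 (H4) depth=20
  + 109.162.128.0/20 (H4) depth=20
  + 98.221.0.0/16 (H3) depth=16
  + 0.0.0.0/0 (H2) depth=0
  + 109.162.132.144/28 (H2) depth=28

== LOOKUPS ==
["H1","H4","H4","H3","H4","H2","H3","H4","H2","H2","H4","H2","H3","H0"]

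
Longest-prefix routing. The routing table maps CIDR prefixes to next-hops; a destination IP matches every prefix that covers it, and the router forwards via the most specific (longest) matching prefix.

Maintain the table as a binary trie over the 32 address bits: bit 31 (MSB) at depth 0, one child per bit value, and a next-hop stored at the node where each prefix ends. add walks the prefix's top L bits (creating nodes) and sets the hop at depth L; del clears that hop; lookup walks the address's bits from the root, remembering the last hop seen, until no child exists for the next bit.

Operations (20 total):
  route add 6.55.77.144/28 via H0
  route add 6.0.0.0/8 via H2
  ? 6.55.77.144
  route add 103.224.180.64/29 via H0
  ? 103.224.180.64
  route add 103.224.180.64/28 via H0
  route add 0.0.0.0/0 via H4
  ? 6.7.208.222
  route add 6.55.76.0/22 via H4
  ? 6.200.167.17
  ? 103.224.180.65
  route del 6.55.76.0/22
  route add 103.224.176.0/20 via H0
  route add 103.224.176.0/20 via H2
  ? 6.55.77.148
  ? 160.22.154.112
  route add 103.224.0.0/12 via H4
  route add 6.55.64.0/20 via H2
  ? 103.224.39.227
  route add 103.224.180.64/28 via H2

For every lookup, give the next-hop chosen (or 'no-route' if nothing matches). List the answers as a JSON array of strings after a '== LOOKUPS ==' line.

Apply in order:
  + 6.55.77.144/28 (H0) depth=28
  + 6.0.0.0/8 (H2) depth=8
  lookup 6.55.77.144: bits 0000011000110111010011011001 walk d0:-→d1:-→d2:-→d3:-→d4:-→d5:-→d6:-→d7:-→d8:H2→d9:-→d10:-→d11:-→d12:-→d13:-→d14:-→d15:-→d16:-→d17:-→d18:-→d19:-→d20:-→d21:-→d22:-→d23:-→d24:-→d25:-→d26:-→d27:-→d28:H0 -> H0
  + 103.224.180.64/29 (H0) depth=29
  lookup 103.224.180.64: bits 01100111111000001011010001000 walk d0:-→d1:-→d2:-→d3:-→d4:-→d5:-→d6:-→d7:-→d8:-→d9:-→d10:-→d11:-→d12:-→d13:-→d14:-→d15:-→d16:-→d17:-→d18:-→d19:-→d20:-→d21:-→d22:-→d23:-→d24:-→d25:-→d26:-→d27:-→d28:-→d29:H0 -> H0
  + 103.224.180.64/28 (H0) depth=28
  + 0.0.0.0/0 (H4) depth=0
  lookup 6.7.208.222: bits 0000011000 walk d0:H4→d1:-→d2:-→d3:-→d4:-→d5:-→d6:-→d7:-→d8:H2→d9:-→d10:- -> H2
  + 6.55.76.0/22 (H4) depth=22
  lookup 6.200.167.17: bits 00000110 walk d0:H4→d1:-→d2:-→d3:-→d4:-→d5:-→d6:-→d7:-→d8:H2 -> H2
  lookup 103.224.180.65: bits 01100111111000001011010001000 walk d0:H4→d1:-→d2:-→d3:-→d4:-→d5:-→d6:-→d7:-→d8:-→d9:-→d10:-→d11:-→d12:-→d13:-→d14:-→d15:-→d16:-→d17:-→d18:-→d19:-→d20:-→d21:-→d22:-→d23:-→d24:-→d25:-→d26:-→d27:-→d28:H0→d29:H0 -> H0
  del 6.55.76.0/22 (clear depth 22)
  + 103.224.176.0/20 (H0) depth=20
  + 103.224.176.0/20 (H2) depth=20
  lookup 6.55.77.148: bits 0000011000110111010011011001 walk d0:H4→d1:-→d2:-→d3:-→d4:-→d5:-→d6:-→d7:-→d8:H2→d9:-→d10:-→d11:-→d12:-→d13:-→d14:-→d15:-→d16:-→d17:-→d18:-→d19:-→d20:-→d21:-→d22:-→d23:-→d24:-→d25:-→d26:-→d27:-→d28:H0 -> H0
  lookup 160.22.154.112: bits ε walk d0:H4 -> H4
  + 103.224.0.0/12 (H4) depth=12
  + 6.55.64.0/20 (H2) depth=20
  lookup 103.224.39.227: bits 0110011111100000 walk d0:H4→d1:-→d2:-→d3:-→d4:-→d5:-→d6:-→d7:-→d8:-→d9:-→d10:-→d11:-→d12:H4→d13:-→d14:-→d15:-→d16:- -> H4
  + 103.224.180.64/28 (H2) depth=28

== LOOKUPS ==
["H0","H0","H2","H2","H0","H0","H4","H4"]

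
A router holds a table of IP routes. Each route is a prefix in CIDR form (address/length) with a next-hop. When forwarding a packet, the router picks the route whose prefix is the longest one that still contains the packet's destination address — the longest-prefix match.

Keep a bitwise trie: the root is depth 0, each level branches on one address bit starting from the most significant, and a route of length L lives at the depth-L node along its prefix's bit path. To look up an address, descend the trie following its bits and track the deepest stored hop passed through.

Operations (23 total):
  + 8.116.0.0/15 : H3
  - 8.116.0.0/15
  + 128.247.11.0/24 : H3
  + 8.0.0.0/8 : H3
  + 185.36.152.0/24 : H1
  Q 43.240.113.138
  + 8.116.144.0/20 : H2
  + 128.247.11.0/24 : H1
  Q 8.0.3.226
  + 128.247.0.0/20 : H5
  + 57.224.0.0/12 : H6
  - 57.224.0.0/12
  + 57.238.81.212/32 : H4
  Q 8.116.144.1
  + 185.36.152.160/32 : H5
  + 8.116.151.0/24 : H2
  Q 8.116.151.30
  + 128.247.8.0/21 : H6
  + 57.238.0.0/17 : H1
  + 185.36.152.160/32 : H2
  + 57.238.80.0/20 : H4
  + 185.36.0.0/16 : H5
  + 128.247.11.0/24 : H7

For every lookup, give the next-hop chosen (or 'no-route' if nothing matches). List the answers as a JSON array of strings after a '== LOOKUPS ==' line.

Apply in order:
  add 8.116.0.0/15 -> H3 at depth 15
  - 8.116.0.0/15 clear@15
  add 128.247.11.0/24 -> H3 at depth 24
  add 8.0.0.0/8 -> H3 at depth 8
  add 185.36.152.0/24 -> H1 at depth 24
  lookup 43.240.113.138: bits 00 walk d0:-→d1:-→d2:- -> no-route
  add 8.116.144.0/20 -> H2 at depth 20
  add 128.247.11.0/24 -> H1 at depth 24
  lookup 8.0.3.226: bits 000010000 walk d0:-→d1:-→d2:-→d3:-→d4:-→d5:-→d6:-→d7:-→d8:H3→d9:- -> H3
  add 128.247.0.0/20 -> H5 at depth 20
  add 57.224.0.0/12 -> H6 at depth 12
  - 57.224.0.0/12 clear@12
  add 57.238.81.212/32 -> H4 at depth 32
  lookup 8.116.144.1: bits 00001000011101001001 walk d0:-→d1:-→d2:-→d3:-→d4:-→d5:-→d6:-→d7:-→d8:H3→d9:-→d10:-→d11:-→d12:-→d13:-→d14:-→d15:-→d16:-→d17:-→d18:-→d19:-→d20:H2 -> H2
  add 185.36.152.160/32 -> H5 at depth 32
  add 8.116.151.0/24 -> H2 at depth 24
  lookup 8.116.151.30: bits 000010000111010010010111 walk d0:-→d1:-→d2:-→d3:-→d4:-→d5:-→d6:-→d7:-→d8:H3→d9:-→d10:-→d11:-→d12:-→d13:-→d14:-→d15:-→d16:-→d17:-→d18:-→d19:-→d20:H2→d21:-→d22:-→d23:-→d24:H2 -> H2
  add 128.247.8.0/21 -> H6 at depth 21
  add 57.238.0.0/17 -> H1 at depth 17
  add 185.36.152.160/32 -> H2 at depth 32
  add 57.238.80.0/20 -> H4 at depth 20
  add 185.36.0.0/16 -> H5 at depth 16
  add 128.247.11.0/24 -> H7 at depth 24

== LOOKUPS ==
["no-route","H3","H2","H2"]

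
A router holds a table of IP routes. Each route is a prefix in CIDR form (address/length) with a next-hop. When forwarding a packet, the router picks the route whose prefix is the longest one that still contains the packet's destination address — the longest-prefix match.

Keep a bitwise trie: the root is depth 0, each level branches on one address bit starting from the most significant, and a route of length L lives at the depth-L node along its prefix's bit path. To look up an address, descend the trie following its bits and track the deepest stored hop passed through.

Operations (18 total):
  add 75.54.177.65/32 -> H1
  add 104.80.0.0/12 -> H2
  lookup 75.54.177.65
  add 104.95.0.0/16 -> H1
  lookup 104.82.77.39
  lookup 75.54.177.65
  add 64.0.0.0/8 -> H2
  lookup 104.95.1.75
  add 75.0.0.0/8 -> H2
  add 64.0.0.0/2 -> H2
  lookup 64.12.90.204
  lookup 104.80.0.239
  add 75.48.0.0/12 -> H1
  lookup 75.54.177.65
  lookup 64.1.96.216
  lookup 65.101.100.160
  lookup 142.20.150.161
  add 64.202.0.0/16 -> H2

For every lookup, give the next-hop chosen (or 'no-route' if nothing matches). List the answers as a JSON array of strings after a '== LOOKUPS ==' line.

Process each operation:
  + 75.54.177.65/32 (H1) depth=32
  + 104.80.0.0/12 (H2) depth=12
  lookup 75.54.177.65: bits 01001011001101101011000101000001 walk d0:-→d1:-→d2:-→d3:-→d4:-→d5:-→d6:-→d7:-→d8:-→d9:-→d10:-→d11:-→d12:-→d13:-→d14:-→d15:-→d16:-→d17:-→d18:-→d19:-→d20:-→d21:-→d22:-→d23:-→d24:-→d25:-→d26:-→d27:-→d28:-→d29:-→d30:-→d31:-→d32:H1 -> H1
  + 104.95.0.0/16 (H1) depth=16
  lookup 104.82.77.39: bits 011010000101 walk d0:-→d1:-→d2:-→d3:-→d4:-→d5:-→d6:-→d7:-→d8:-→d9:-→d10:-→d11:-→d12:H2 -> H2
  lookup 75.54.177.65: bits 01001011001101101011000101000001 walk d0:-→d1:-→d2:-→d3:-→d4:-→d5:-→d6:-→d7:-→d8:-→d9:-→d10:-→d11:-→d12:-→d13:-→d14:-→d15:-→d16:-→d17:-→d18:-→d19:-→d20:-→d21:-→d22:-→d23:-→d24:-→d25:-→d26:-→d27:-→d28:-→d29:-→d30:-→d31:-→d32:H1 -> H1
  + 64.0.0.0/8 (H2) depth=8
  lookup 104.95.1.75: bits 0110100001011111 walk d0:-→d1:-→d2:-→d3:-→d4:-→d5:-→d6:-→d7:-→d8:-→d9:-→d10:-→d11:-→d12:H2→d13:-→d14:-→d15:-→d16:H1 -> H1
  + 75.0.0.0/8 (H2) depth=8
  + 64.0.0.0/2 (H2) depth=2
  lookup 64.12.90.204: bits 01000000 walk d0:-→d1:-→d2:H2→d3:-→d4:-→d5:-→d6:-→d7:-→d8:H2 -> H2
  lookup 104.80.0.239: bits 011010000101 walk d0:-→d1:-→d2:H2→d3:-→d4:-→d5:-→d6:-→d7:-→d8:-→d9:-→d10:-→d11:-→d12:H2 -> H2
  + 75.48.0.0/12 (H1) depth=12
  lookup 75.54.177.65: bits 01001011001101101011000101000001 walk d0:-→d1:-→d2:H2→d3:-→d4:-→d5:-→d6:-→d7:-→d8:H2→d9:-→d10:-→d11:-→d12:H1→d13:-→d14:-→d15:-→d16:-→d17:-→d18:-→d19:-→d20:-→d21:-→d22:-→d23:-→d24:-→d25:-→d26:-→d27:-→d28:-→d29:-→d30:-→d31:-→d32:H1 -> H1
  lookup 64.1.96.216: bits 01000000 walk d0:-→d1:-→d2:H2→d3:-→d4:-→d5:-→d6:-→d7:-→d8:H2 -> H2
  lookup 65.101.100.160: bits 0100000 walk d0:-→d1:-→d2:H2→d3:-→d4:-→d5:-→d6:-→d7:- -> H2
  lookup 142.20.150.161: bits ε walk d0:- -> no-route
  + 64.202.0.0/16 (H2) depth=16

== LOOKUPS ==
["H1","H2","H1","H1","H2","H2","H1","H2","H2","no-route"]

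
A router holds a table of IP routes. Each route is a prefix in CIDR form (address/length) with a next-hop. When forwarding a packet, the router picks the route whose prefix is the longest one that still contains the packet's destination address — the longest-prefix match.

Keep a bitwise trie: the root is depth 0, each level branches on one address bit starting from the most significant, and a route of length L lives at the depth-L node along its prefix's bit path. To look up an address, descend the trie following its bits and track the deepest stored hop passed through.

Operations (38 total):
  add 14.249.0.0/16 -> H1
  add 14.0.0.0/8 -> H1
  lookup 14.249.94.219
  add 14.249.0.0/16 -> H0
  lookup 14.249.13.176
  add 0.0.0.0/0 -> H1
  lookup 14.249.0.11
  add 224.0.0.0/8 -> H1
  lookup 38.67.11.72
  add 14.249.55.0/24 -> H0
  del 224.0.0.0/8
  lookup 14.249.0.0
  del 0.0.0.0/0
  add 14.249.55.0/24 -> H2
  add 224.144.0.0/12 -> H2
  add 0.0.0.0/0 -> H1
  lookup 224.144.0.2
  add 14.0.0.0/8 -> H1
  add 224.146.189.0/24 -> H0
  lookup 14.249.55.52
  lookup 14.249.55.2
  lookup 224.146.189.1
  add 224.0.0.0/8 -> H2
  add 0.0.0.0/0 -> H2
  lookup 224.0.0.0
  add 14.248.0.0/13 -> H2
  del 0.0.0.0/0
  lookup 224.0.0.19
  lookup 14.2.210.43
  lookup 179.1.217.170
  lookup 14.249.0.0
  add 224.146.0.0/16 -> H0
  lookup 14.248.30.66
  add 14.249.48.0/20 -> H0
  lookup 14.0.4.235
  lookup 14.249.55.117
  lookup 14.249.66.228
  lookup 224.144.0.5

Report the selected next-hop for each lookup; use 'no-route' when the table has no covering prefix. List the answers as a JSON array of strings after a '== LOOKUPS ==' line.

Trace:
  add 14.249.0.0/16 -> H1 at depth 16
  add 14.0.0.0/8 -> H1 at depth 8
  Q 14.249.94.219: descend 0000111011111001 ; hops seen [H1,H1] ; pick H1
  add 14.249.0.0/16 -> H0 at depth 16
  Q 14.249.13.176: descend 0000111011111001 ; hops seen [H1,H0] ; pick H0
  add 0.0.0.0/0 -> H1 at depth 0
  Q 14.249.0.11: descend 0000111011111001 ; hops seen [H1,H1,H0] ; pick H0
  add 224.0.0.0/8 -> H1 at depth 8
  Q 38.67.11.72: descend 00 ; hops seen [H1] ; pick H1
  add 14.249.55.0/24 -> H0 at depth 24
  del 224.0.0.0/8 (clear depth 8)
  Q 14.249.0.0: descend 000011101111100100 ; hops seen [H1,H1,H0] ; pick H0
  del 0.0.0.0/0 (clear depth 0)
  add 14.249.55.0/24 -> H2 at depth 24
  add 224.144.0.0/12 -> H2 at depth 12
  add 0.0.0.0/0 -> H1 at depth 0
  Q 224.144.0.2: descend 111000001001 ; hops seen [H1,H2] ; pick H2
  add 14.0.0.0/8 -> H1 at depth 8
  add 224.146.189.0/24 -> H0 at depth 24
  Q 14.249.55.52: descend 000011101111100100110111 ; hops seen [H1,H1,H0,H2] ; pick H2
  Q 14.249.55.2: descend 000011101111100100110111 ; hops seen [H1,H1,H0,H2] ; pick H2
  Q 224.146.189.1: descend 111000001001001010111101 ; hops seen [H1,H2,H0] ; pick H0
  add 224.0.0.0/8 -> H2 at depth 8
  add 0.0.0.0/0 -> H2 at depth 0
  Q 224.0.0.0: descend 11100000 ; hops seen [H2,H2] ; pick H2
  add 14.248.0.0/13 -> H2 at depth 13
  del 0.0.0.0/0 (clear depth 0)
  Q 224.0.0.19: descend 11100000 ; hops seen [H2] ; pick H2
  Q 14.2.210.43: descend 00001110 ; hops seen [H1] ; pick H1
  Q 179.1.217.170: descend 1 ; hops seen [∅] ; pick no-route
  Q 14.249.0.0: descend 000011101111100100 ; hops seen [H1,H2,H0] ; pick H0
  add 224.146.0.0/16 -> H0 at depth 16
  Q 14.248.30.66: descend 000011101111100 ; hops seen [H1,H2] ; pick H2
  add 14.249.48.0/20 -> H0 at depth 20
  Q 14.0.4.235: descend 00001110 ; hops seen [H1] ; pick H1
  Q 14.249.55.117: descend 000011101111100100110111 ; hops seen [H1,H2,H0,H0,H2] ; pick H2
  Q 14.249.66.228: descend 00001110111110010 ; hops seen [H1,H2,H0] ; pick H0
  Q 224.144.0.5: descend 11100000100100 ; hops seen [H2,H2] ; pick H2

== LOOKUPS ==
["H1","H0","H0","H1","H0","H2","H2","H2","H0","H2","H2","H1","no-route","H0","H2","H1","H2","H0","H2"]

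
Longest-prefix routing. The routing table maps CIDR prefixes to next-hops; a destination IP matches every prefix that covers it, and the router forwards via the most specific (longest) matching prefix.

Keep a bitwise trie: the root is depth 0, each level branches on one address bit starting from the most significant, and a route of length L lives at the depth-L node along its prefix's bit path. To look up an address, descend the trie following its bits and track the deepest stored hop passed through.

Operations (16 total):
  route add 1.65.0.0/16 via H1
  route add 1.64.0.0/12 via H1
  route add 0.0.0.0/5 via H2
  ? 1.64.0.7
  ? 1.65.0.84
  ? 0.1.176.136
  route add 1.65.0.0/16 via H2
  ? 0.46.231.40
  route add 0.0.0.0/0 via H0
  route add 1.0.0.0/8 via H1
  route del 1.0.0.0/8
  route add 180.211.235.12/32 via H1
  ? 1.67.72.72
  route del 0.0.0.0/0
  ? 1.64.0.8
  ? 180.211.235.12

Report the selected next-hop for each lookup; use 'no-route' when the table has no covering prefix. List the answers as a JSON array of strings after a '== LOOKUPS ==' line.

Apply in order:
  + 1.65.0.0/16 (H1) depth=16
  + 1.64.0.0/12 (H1) depth=12
  + 0.0.0.0/5 (H2) depth=5
  lookup 1.64.0.7: bits 000000010100000 walk d0:-→d1:-→d2:-→d3:-→d4:-→d5:H2→d6:-→d7:-→d8:-→d9:-→d10:-→d11:-→d12:H1→d13:-→d14:-→d15:- -> H1
  lookup 1.65.0.84: bits 0000000101000001 walk d0:-→d1:-→d2:-→d3:-→d4:-→d5:H2→d6:-→d7:-→d8:-→d9:-→d10:-→d11:-→d12:H1→d13:-→d14:-→d15:-→d16:H1 -> H1
  lookup 0.1.176.136: bits 0000000 walk d0:-→d1:-→d2:-→d3:-→d4:-→d5:H2→d6:-→d7:- -> H2
  + 1.65.0.0/16 (H2) depth=16
  lookup 0.46.231.40: bits 0000000 walk d0:-→d1:-→d2:-→d3:-→d4:-→d5:H2→d6:-→d7:- -> H2
  + 0.0.0.0/0 (H0) depth=0
  + 1.0.0.0/8 (H1) depth=8
  - 1.0.0.0/8 clear@8
  + 180.211.235.12/32 (H1) depth=32
  lookup 1.67.72.72: bits 00000001010000 walk d0:H0→d1:-→d2:-→d3:-→d4:-→d5:H2→d6:-→d7:-→d8:-→d9:-→d10:-→d11:-→d12:H1→d13:-→d14:- -> H1
  - 0.0.0.0/0 clear@0
  lookup 1.64.0.8: bits 000000010100000 walk d0:-→d1:-→d2:-→d3:-→d4:-→d5:H2→d6:-→d7:-→d8:-→d9:-→d10:-→d11:-→d12:H1→d13:-→d14:-→d15:- -> H1
  lookup 180.211.235.12: bits 10110100110100111110101100001100 walk d0:-→d1:-→d2:-→d3:-→d4:-→d5:-→d6:-→d7:-→d8:-→d9:-→d10:-→d11:-→d12:-→d13:-→d14:-→d15:-→d16:-→d17:-→d18:-→d19:-→d20:-→d21:-→d22:-→d23:-→d24:-→d25:-→d26:-→d27:-→d28:-→d29:-→d30:-→d31:-→d32:H1 -> H1

== LOOKUPS ==
["H1","H1","H2","H2","H1","H1","H1"]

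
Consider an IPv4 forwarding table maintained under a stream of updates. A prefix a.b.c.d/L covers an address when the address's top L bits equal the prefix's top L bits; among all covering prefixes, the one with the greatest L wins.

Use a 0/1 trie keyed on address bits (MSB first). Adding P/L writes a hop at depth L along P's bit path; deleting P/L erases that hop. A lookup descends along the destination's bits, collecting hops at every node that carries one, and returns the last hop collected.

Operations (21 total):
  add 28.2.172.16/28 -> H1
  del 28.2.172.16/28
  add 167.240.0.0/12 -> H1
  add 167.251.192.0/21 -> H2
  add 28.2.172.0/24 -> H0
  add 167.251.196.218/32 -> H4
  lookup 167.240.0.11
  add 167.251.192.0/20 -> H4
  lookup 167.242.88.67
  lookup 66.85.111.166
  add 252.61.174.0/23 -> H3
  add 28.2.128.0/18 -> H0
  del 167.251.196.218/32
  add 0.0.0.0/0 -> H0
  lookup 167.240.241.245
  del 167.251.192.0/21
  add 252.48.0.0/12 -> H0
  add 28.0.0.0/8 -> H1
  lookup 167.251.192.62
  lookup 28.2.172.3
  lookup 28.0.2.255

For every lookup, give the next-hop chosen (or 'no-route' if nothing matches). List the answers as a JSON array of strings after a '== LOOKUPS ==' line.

Process each operation:
  add 28.2.172.16/28 -> H1 at depth 28
  - 28.2.172.16/28 clear@28
  add 167.240.0.0/12 -> H1 at depth 12
  add 167.251.192.0/21 -> H2 at depth 21
  add 28.2.172.0/24 -> H0 at depth 24
  add 167.251.196.218/32 -> H4 at depth 32
  ? 167.240.0.11  path d0:-→d1:-→d2:-→d3:-→d4:-→d5:-→d6:-→d7:-→d8:-→d9:-→d10:-→d11:-→d12:H1  best=H1
  add 167.251.192.0/20 -> H4 at depth 20
  ? 167.242.88.67  path d0:-→d1:-→d2:-→d3:-→d4:-→d5:-→d6:-→d7:-→d8:-→d9:-→d10:-→d11:-→d12:H1  best=H1
  ? 66.85.111.166  path d0:-→d1:-  best=no-route
  add 252.61.174.0/23 -> H3 at depth 23
  add 28.2.128.0/18 -> H0 at depth 18
  - 167.251.196.218/32 clear@32
  add 0.0.0.0/0 -> H0 at depth 0
  ? 167.240.241.245  path d0:H0→d1:-→d2:-→d3:-→d4:-→d5:-→d6:-→d7:-→d8:-→d9:-→d10:-→d11:-→d12:H1  best=H1
  - 167.251.192.0/21 clear@21
  add 252.48.0.0/12 -> H0 at depth 12
  add 28.0.0.0/8 -> H1 at depth 8
  ? 167.251.192.62  path d0:H0→d1:-→d2:-→d3:-→d4:-→d5:-→d6:-→d7:-→d8:-→d9:-→d10:-→d11:-→d12:H1→d13:-→d14:-→d15:-→d16:-→d17:-→d18:-→d19:-→d20:H4→d21:-  best=H4
  ? 28.2.172.3  path d0:H0→d1:-→d2:-→d3:-→d4:-→d5:-→d6:-→d7:-→d8:H1→d9:-→d10:-→d11:-→d12:-→d13:-→d14:-→d15:-→d16:-→d17:-→d18:H0→d19:-→d20:-→d21:-→d22:-→d23:-→d24:H0→d25:-→d26:-→d27:-  best=H0
  ? 28.0.2.255  path d0:H0→d1:-→d2:-→d3:-→d4:-→d5:-→d6:-→d7:-→d8:H1→d9:-→d10:-→d11:-→d12:-→d13:-→d14:-  best=H1

== LOOKUPS ==
["H1","H1","no-route","H1","H4","H0","H1"]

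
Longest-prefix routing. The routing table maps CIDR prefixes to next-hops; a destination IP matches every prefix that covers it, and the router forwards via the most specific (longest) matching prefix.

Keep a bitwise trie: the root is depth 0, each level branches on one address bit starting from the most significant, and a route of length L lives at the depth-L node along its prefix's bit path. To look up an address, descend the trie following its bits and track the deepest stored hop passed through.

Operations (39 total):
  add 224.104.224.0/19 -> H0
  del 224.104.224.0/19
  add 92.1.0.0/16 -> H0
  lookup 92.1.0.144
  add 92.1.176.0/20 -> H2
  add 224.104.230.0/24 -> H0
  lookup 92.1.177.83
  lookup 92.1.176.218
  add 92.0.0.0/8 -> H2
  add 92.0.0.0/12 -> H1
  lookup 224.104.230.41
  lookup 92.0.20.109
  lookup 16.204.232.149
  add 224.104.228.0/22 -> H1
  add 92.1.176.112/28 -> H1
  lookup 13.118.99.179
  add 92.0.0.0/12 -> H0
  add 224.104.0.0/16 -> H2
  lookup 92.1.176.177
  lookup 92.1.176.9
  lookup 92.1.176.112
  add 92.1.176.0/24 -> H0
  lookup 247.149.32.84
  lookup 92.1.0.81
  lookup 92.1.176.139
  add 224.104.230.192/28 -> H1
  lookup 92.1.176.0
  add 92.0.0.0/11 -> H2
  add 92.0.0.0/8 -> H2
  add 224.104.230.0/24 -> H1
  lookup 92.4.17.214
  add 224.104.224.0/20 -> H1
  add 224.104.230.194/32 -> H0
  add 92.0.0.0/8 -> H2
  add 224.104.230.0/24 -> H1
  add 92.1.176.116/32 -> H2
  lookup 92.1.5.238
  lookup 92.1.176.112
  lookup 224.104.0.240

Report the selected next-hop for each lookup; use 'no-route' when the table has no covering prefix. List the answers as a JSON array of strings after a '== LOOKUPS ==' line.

Process each operation:
  add 224.104.224.0/19 -> H0 at depth 19
  del 224.104.224.0/19 (clear depth 19)
  add 92.1.0.0/16 -> H0 at depth 16
  Q 92.1.0.144: descend 0101110000000001 ; hops seen [H0] ; pick H0
  add 92.1.176.0/20 -> H2 at depth 20
  add 224.104.230.0/24 -> H0 at depth 24
  Q 92.1.177.83: descend 01011100000000011011 ; hops seen [H0,H2] ; pick H2
  Q 92.1.176.218: descend 01011100000000011011 ; hops seen [H0,H2] ; pick H2
  add 92.0.0.0/8 -> H2 at depth 8
  add 92.0.0.0/12 -> H1 at depth 12
  Q 224.104.230.41: descend 111000000110100011100110 ; hops seen [H0] ; pick H0
  Q 92.0.20.109: descend 010111000000000 ; hops seen [H2,H1] ; pick H1
  Q 16.204.232.149: descend 0 ; hops seen [∅] ; pick no-route
  add 224.104.228.0/22 -> H1 at depth 22
  add 92.1.176.112/28 -> H1 at depth 28
  Q 13.118.99.179: descend 0 ; hops seen [∅] ; pick no-route
  add 92.0.0.0/12 -> H0 at depth 12
  add 224.104.0.0/16 -> H2 at depth 16
  Q 92.1.176.177: descend 010111000000000110110000 ; hops seen [H2,H0,H0,H2] ; pick H2
  Q 92.1.176.9: descend 0101110000000001101100000 ; hops seen [H2,H0,H0,H2] ; pick H2
  Q 92.1.176.112: descend 0101110000000001101100000111 ; hops seen [H2,H0,H0,H2,H1] ; pick H1
  add 92.1.176.0/24 -> H0 at depth 24
  Q 247.149.32.84: descend 111 ; hops seen [∅] ; pick no-route
  Q 92.1.0.81: descend 0101110000000001 ; hops seen [H2,H0,H0] ; pick H0
  Q 92.1.176.139: descend 010111000000000110110000 ; hops seen [H2,H0,H0,H2,H0] ; pick H0
  add 224.104.230.192/28 -> H1 at depth 28
  Q 92.1.176.0: descend 0101110000000001101100000 ; hops seen [H2,H0,H0,H2,H0] ; pick H0
  add 92.0.0.0/11 -> H2 at depth 11
  add 92.0.0.0/8 -> H2 at depth 8
  add 224.104.230.0/24 -> H1 at depth 24
  Q 92.4.17.214: descend 0101110000000 ; hops seen [H2,H2,H0] ; pick H0
  add 224.104.224.0/20 -> H1 at depth 20
  add 224.104.230.194/32 -> H0 at depth 32
  add 92.0.0.0/8 -> H2 at depth 8
  add 224.104.230.0/24 -> H1 at depth 24
  add 92.1.176.116/32 -> H2 at depth 32
  Q 92.1.5.238: descend 0101110000000001 ; hops seen [H2,H2,H0,H0] ; pick H0
  Q 92.1.176.112: descend 01011100000000011011000001110 ; hops seen [H2,H2,H0,H0,H2,H0,H1] ; pick H1
  Q 224.104.0.240: descend 1110000001101000 ; hops seen [H2] ; pick H2

== LOOKUPS ==
["H0","H2","H2","H0","H1","no-route","no-route","H2","H2","H1","no-route","H0","H0","H0","H0","H0","H1","H2"]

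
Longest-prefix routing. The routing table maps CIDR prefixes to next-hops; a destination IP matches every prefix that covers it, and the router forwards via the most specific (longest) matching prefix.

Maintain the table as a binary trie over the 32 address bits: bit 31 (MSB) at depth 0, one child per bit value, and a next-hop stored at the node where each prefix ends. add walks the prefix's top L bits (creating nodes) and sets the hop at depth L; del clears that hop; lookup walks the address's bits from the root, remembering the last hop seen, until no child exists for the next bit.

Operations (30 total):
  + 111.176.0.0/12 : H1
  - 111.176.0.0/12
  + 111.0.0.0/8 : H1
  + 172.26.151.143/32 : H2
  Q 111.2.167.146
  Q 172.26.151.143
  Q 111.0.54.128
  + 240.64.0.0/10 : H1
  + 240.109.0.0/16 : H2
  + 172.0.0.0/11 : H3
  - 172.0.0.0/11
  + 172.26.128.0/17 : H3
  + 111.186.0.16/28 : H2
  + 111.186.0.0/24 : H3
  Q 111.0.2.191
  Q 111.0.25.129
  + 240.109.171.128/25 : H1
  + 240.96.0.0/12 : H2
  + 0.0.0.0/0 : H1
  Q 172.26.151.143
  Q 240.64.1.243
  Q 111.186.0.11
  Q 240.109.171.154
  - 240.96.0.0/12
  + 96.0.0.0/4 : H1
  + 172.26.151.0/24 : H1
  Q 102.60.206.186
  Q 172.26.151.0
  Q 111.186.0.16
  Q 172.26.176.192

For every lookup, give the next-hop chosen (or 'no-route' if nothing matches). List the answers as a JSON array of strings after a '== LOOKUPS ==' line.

Apply in order:
  add 111.176.0.0/12 -> H1 at depth 12
  del 111.176.0.0/12 (clear depth 12)
  add 111.0.0.0/8 -> H1 at depth 8
  add 172.26.151.143/32 -> H2 at depth 32
  lookup 111.2.167.146: bits 01101111 walk d0:-→d1:-→d2:-→d3:-→d4:-→d5:-→d6:-→d7:-→d8:H1 -> H1
  lookup 172.26.151.143: bits 10101100000110101001011110001111 walk d0:-→d1:-→d2:-→d3:-→d4:-→d5:-→d6:-→d7:-→d8:-→d9:-→d10:-→d11:-→d12:-→d13:-→d14:-→d15:-→d16:-→d17:-→d18:-→d19:-→d20:-→d21:-→d22:-→d23:-→d24:-→d25:-→d26:-→d27:-→d28:-→d29:-→d30:-→d31:-→d32:H2 -> H2
  lookup 111.0.54.128: bits 01101111 walk d0:-→d1:-→d2:-→d3:-→d4:-→d5:-→d6:-→d7:-→d8:H1 -> H1
  add 240.64.0.0/10 -> H1 at depth 10
  add 240.109.0.0/16 -> H2 at depth 16
  add 172.0.0.0/11 -> H3 at depth 11
  del 172.0.0.0/11 (clear depth 11)
  add 172.26.128.0/17 -> H3 at depth 17
  add 111.186.0.16/28 -> H2 at depth 28
  add 111.186.0.0/24 -> H3 at depth 24
  lookup 111.0.2.191: bits 01101111 walk d0:-→d1:-→d2:-→d3:-→d4:-→d5:-→d6:-→d7:-→d8:H1 -> H1
  lookup 111.0.25.129: bits 01101111 walk d0:-→d1:-→d2:-→d3:-→d4:-→d5:-→d6:-→d7:-→d8:H1 -> H1
  add 240.109.171.128/25 -> H1 at depth 25
  add 240.96.0.0/12 -> H2 at depth 12
  add 0.0.0.0/0 -> H1 at depth 0
  lookup 172.26.151.143: bits 10101100000110101001011110001111 walk d0:H1→d1:-→d2:-→d3:-→d4:-→d5:-→d6:-→d7:-→d8:-→d9:-→d10:-→d11:-→d12:-→d13:-→d14:-→d15:-→d16:-→d17:H3→d18:-→d19:-→d20:-→d21:-→d22:-→d23:-→d24:-→d25:-→d26:-→d27:-→d28:-→d29:-→d30:-→d31:-→d32:H2 -> H2
  lookup 240.64.1.243: bits 1111000001 walk d0:H1→d1:-→d2:-→d3:-→d4:-→d5:-→d6:-→d7:-→d8:-→d9:-→d10:H1 -> H1
  lookup 111.186.0.11: bits 011011111011101000000000000 walk d0:H1→d1:-→d2:-→d3:-→d4:-→d5:-→d6:-→d7:-→d8:H1→d9:-→d10:-→d11:-→d12:-→d13:-→d14:-→d15:-→d16:-→d17:-→d18:-→d19:-→d20:-→d21:-→d22:-→d23:-→d24:H3→d25:-→d26:-→d27:- -> H3
  lookup 240.109.171.154: bits 1111000001101101101010111 walk d0:H1→d1:-→d2:-→d3:-→d4:-→d5:-→d6:-→d7:-→d8:-→d9:-→d10:H1→d11:-→d12:H2→d13:-→d14:-→d15:-→d16:H2→d17:-→d18:-→d19:-→d20:-→d21:-→d22:-→d23:-→d24:-→d25:H1 -> H1
  del 240.96.0.0/12 (clear depth 12)
  add 96.0.0.0/4 -> H1 at depth 4
  add 172.26.151.0/24 -> H1 at depth 24
  lookup 102.60.206.186: bits 0110 walk d0:H1→d1:-→d2:-→d3:-→d4:H1 -> H1
  lookup 172.26.151.0: bits 101011000001101010010111 walk d0:H1→d1:-→d2:-→d3:-→d4:-→d5:-→d6:-→d7:-→d8:-→d9:-→d10:-→d11:-→d12:-→d13:-→d14:-→d15:-→d16:-→d17:H3→d18:-→d19:-→d20:-→d21:-→d22:-→d23:-→d24:H1 -> H1
  lookup 111.186.0.16: bits 0110111110111010000000000001 walk d0:H1→d1:-→d2:-→d3:-→d4:H1→d5:-→d6:-→d7:-→d8:H1→d9:-→d10:-→d11:-→d12:-→d13:-→d14:-→d15:-→d16:-→d17:-→d18:-→d19:-→d20:-→d21:-→d22:-→d23:-→d24:H3→d25:-→d26:-→d27:-→d28:H2 -> H2
  lookup 172.26.176.192: bits 101011000001101010 walk d0:H1→d1:-→d2:-→d3:-→d4:-→d5:-→d6:-→d7:-→d8:-→d9:-→d10:-→d11:-→d12:-→d13:-→d14:-→d15:-→d16:-→d17:H3→d18:- -> H3

== LOOKUPS ==
["H1","H2","H1","H1","H1","H2","H1","H3","H1","H1","H1","H2","H3"]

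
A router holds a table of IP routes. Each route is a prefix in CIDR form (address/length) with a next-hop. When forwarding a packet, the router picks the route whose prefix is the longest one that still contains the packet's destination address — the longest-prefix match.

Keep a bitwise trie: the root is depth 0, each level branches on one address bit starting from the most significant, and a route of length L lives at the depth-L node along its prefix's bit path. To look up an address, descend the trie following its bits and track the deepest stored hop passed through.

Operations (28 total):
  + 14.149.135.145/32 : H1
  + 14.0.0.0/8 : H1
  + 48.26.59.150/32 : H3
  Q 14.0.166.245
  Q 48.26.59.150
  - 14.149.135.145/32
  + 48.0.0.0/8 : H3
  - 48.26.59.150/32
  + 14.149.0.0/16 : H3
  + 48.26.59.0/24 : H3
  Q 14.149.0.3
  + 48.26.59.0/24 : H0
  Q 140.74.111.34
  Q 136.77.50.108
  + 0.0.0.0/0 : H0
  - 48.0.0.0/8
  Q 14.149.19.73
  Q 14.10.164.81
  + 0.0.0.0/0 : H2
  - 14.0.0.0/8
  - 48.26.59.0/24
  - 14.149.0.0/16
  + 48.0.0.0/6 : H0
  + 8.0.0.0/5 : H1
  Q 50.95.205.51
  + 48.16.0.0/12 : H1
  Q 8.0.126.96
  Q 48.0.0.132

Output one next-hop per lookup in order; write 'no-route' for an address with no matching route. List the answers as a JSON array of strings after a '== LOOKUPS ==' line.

Trace:
  add 14.149.135.145/32 -> H1 at depth 32
  add 14.0.0.0/8 -> H1 at depth 8
  add 48.26.59.150/32 -> H3 at depth 32
  lookup 14.0.166.245: bits 00001110 walk d0:-→d1:-→d2:-→d3:-→d4:-→d5:-→d6:-→d7:-→d8:H1 -> H1
  lookup 48.26.59.150: bits 00110000000110100011101110010110 walk d0:-→d1:-→d2:-→d3:-→d4:-→d5:-→d6:-→d7:-→d8:-→d9:-→d10:-→d11:-→d12:-→d13:-→d14:-→d15:-→d16:-→d17:-→d18:-→d19:-→d20:-→d21:-→d22:-→d23:-→d24:-→d25:-→d26:-→d27:-→d28:-→d29:-→d30:-→d31:-→d32:H3 -> H3
  del 14.149.135.145/32 (clear depth 32)
  add 48.0.0.0/8 -> H3 at depth 8
  del 48.26.59.150/32 (clear depth 32)
  add 14.149.0.0/16 -> H3 at depth 16
  add 48.26.59.0/24 -> H3 at depth 24
  lookup 14.149.0.3: bits 0000111010010101 walk d0:-→d1:-→d2:-→d3:-→d4:-→d5:-→d6:-→d7:-→d8:H1→d9:-→d10:-→d11:-→d12:-→d13:-→d14:-→d15:-→d16:H3 -> H3
  add 48.26.59.0/24 -> H0 at depth 24
  lookup 140.74.111.34: bits ε walk d0:- -> no-route
  lookup 136.77.50.108: bits ε walk d0:- -> no-route
  add 0.0.0.0/0 -> H0 at depth 0
  del 48.0.0.0/8 (clear depth 8)
  lookup 14.149.19.73: bits 0000111010010101 walk d0:H0→d1:-→d2:-→d3:-→d4:-→d5:-→d6:-→d7:-→d8:H1→d9:-→d10:-→d11:-→d12:-→d13:-→d14:-→d15:-→d16:H3 -> H3
  lookup 14.10.164.81: bits 00001110 walk d0:H0→d1:-→d2:-→d3:-→d4:-→d5:-→d6:-→d7:-→d8:H1 -> H1
  add 0.0.0.0/0 -> H2 at depth 0
  del 14.0.0.0/8 (clear depth 8)
  del 48.26.59.0/24 (clear depth 24)
  del 14.149.0.0/16 (clear depth 16)
  add 48.0.0.0/6 -> H0 at depth 6
  add 8.0.0.0/5 -> H1 at depth 5
  lookup 50.95.205.51: bits 001100 walk d0:H2→d1:-→d2:-→d3:-→d4:-→d5:-→d6:H0 -> H0
  add 48.16.0.0/12 -> H1 at depth 12
  lookup 8.0.126.96: bits 00001 walk d0:H2→d1:-→d2:-→d3:-→d4:-→d5:H1 -> H1
  lookup 48.0.0.132: bits 00110000000 walk d0:H2→d1:-→d2:-→d3:-→d4:-→d5:-→d6:H0→d7:-→d8:-→d9:-→d10:-→d11:- -> H0

== LOOKUPS ==
["H1","H3","H3","no-route","no-route","H3","H1","H0","H1","H0"]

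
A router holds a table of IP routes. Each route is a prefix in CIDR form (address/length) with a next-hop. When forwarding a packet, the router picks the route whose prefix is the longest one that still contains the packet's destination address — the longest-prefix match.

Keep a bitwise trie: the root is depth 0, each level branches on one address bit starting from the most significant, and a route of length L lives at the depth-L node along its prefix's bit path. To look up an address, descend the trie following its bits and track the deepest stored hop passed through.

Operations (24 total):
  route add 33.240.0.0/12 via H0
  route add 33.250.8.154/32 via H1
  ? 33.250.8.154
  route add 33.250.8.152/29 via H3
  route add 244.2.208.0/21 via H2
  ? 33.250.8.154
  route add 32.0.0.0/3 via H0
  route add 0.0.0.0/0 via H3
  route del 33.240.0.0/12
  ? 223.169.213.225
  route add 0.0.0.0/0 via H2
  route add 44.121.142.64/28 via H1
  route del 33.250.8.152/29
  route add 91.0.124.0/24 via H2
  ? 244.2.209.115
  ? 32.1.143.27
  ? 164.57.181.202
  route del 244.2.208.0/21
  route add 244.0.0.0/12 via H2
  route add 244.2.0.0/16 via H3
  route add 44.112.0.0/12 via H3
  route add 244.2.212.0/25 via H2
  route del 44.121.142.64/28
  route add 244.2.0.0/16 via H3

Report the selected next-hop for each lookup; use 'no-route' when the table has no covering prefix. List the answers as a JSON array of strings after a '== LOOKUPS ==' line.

Trace:
  + 33.240.0.0/12 (H0) depth=12
  + 33.250.8.154/32 (H1) depth=32
  ? 33.250.8.154  path d0:-→d1:-→d2:-→d3:-→d4:-→d5:-→d6:-→d7:-→d8:-→d9:-→d10:-→d11:-→d12:H0→d13:-→d14:-→d15:-→d16:-→d17:-→d18:-→d19:-→d20:-→d21:-→d22:-→d23:-→d24:-→d25:-→d26:-→d27:-→d28:-→d29:-→d30:-→d31:-→d32:H1  best=H1
  + 33.250.8.152/29 (H3) depth=29
  + 244.2.208.0/21 (H2) depth=21
  ? 33.250.8.154  path d0:-→d1:-→d2:-→d3:-→d4:-→d5:-→d6:-→d7:-→d8:-→d9:-→d10:-→d11:-→d12:H0→d13:-→d14:-→d15:-→d16:-→d17:-→d18:-→d19:-→d20:-→d21:-→d22:-→d23:-→d24:-→d25:-→d26:-→d27:-→d28:-→d29:H3→d30:-→d31:-→d32:H1  best=H1
  + 32.0.0.0/3 (H0) depth=3
  + 0.0.0.0/0 (H3) depth=0
  del 33.240.0.0/12 (clear depth 12)
  ? 223.169.213.225  path d0:H3→d1:-→d2:-  best=H3
  + 0.0.0.0/0 (H2) depth=0
  + 44.121.142.64/28 (H1) depth=28
  del 33.250.8.152/29 (clear depth 29)
  + 91.0.124.0/24 (H2) depth=24
  ? 244.2.209.115  path d0:H2→d1:-→d2:-→d3:-→d4:-→d5:-→d6:-→d7:-→d8:-→d9:-→d10:-→d11:-→d12:-→d13:-→d14:-→d15:-→d16:-→d17:-→d18:-→d19:-→d20:-→d21:H2  best=H2
  ? 32.1.143.27  path d0:H2→d1:-→d2:-→d3:H0→d4:-→d5:-→d6:-→d7:-  best=H0
  ? 164.57.181.202  path d0:H2→d1:-  best=H2
  del 244.2.208.0/21 (clear depth 21)
  + 244.0.0.0/12 (H2) depth=12
  + 244.2.0.0/16 (H3) depth=16
  + 44.112.0.0/12 (H3) depth=12
  + 244.2.212.0/25 (H2) depth=25
  del 44.121.142.64/28 (clear depth 28)
  + 244.2.0.0/16 (H3) depth=16

== LOOKUPS ==
["H1","H1","H3","H2","H0","H2"]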